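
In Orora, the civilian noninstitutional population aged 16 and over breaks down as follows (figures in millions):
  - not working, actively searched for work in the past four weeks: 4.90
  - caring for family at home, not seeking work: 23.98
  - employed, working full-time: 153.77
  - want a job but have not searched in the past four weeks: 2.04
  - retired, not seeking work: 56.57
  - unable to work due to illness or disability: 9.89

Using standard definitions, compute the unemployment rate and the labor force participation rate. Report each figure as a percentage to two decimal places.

Unemployment rate ≈ 3.09%; labor force participation rate ≈ 63.18%.

Employed = 153.77 million.
Unemployed = 4.90 million.
Labor force = 153.77 + 4.90 = 158.67 million.
Not in labor force = 23.98 + 2.04 + 56.57 + 9.89 = 92.48 million (those not working and not actively searching are outside the labor force — including those who want a job but have given up searching).
Civilian working-age population = 158.67 + 92.48 = 251.15 million.
Unemployment rate = 4.90 / 158.67 = 3.09%.
Labor force participation rate = 158.67 / 251.15 = 63.18%.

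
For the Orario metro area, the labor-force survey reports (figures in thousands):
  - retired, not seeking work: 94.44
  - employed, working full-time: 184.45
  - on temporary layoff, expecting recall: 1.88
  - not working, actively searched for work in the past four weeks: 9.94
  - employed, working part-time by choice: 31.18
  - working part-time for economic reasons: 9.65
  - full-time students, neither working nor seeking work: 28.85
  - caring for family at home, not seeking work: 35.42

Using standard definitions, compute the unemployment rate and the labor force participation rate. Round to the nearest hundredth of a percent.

Unemployment rate ≈ 4.99%; labor force participation rate ≈ 59.90%.

Employed = 184.45 + 31.18 + 9.65 = 225.28 thousand (anyone who worked, including part-time for economic reasons, counts as employed).
Unemployed = 1.88 + 9.94 = 11.82 thousand (jobless and actively searching, or on temporary layoff).
Labor force = 225.28 + 11.82 = 237.10 thousand.
Not in labor force = 94.44 + 28.85 + 35.42 = 158.71 thousand (those not working and not actively searching are outside the labor force).
Civilian working-age population = 237.10 + 158.71 = 395.81 thousand.
Unemployment rate = 11.82 / 237.10 = 4.99%.
Labor force participation rate = 237.10 / 395.81 = 59.90%.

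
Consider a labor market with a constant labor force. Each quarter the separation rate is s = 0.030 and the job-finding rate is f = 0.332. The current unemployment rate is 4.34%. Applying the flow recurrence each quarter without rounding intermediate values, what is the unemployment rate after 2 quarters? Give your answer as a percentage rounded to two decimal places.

With a fixed labor force, u_{t+1} = u_t + s·(1−u_t) − f·u_t = u_t·(1−s−f) + s.
Here 1−s−f = 0.638 and s = 0.030.
u_1 = 0.043400 × 0.638 + 0.030 = 0.057689.
u_2 = 0.057689 × 0.638 + 0.030 = 0.066806.

Unemployment rate after two quarters ≈ 6.68%.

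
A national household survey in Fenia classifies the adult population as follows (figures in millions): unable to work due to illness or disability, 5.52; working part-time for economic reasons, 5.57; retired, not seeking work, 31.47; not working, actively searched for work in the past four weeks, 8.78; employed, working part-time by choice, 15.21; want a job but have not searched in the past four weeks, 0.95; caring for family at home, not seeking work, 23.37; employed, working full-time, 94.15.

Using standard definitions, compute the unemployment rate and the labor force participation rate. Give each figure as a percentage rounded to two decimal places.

Unemployment rate ≈ 7.10%; labor force participation rate ≈ 66.86%.

Employed = 5.57 + 15.21 + 94.15 = 114.93 million (anyone who worked, including part-time for economic reasons, counts as employed).
Unemployed = 8.78 million.
Labor force = 114.93 + 8.78 = 123.71 million.
Not in labor force = 5.52 + 31.47 + 0.95 + 23.37 = 61.31 million (those not working and not actively searching are outside the labor force — including those who want a job but have given up searching).
Civilian working-age population = 123.71 + 61.31 = 185.02 million.
Unemployment rate = 8.78 / 123.71 = 7.10%.
Labor force participation rate = 123.71 / 185.02 = 66.86%.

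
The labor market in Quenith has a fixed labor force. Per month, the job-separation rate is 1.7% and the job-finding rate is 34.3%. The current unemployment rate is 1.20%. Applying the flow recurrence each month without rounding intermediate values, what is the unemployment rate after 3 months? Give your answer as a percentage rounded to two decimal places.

Unemployment rate after three months ≈ 3.80%.

With a fixed labor force, u_{t+1} = u_t + s·(1−u_t) − f·u_t = u_t·(1−s−f) + s.
Here 1−s−f = 0.640 and s = 0.017.
u_1 = 0.012000 × 0.640 + 0.017 = 0.024680.
u_2 = 0.024680 × 0.640 + 0.017 = 0.032795.
u_3 = 0.032795 × 0.640 + 0.017 = 0.037989.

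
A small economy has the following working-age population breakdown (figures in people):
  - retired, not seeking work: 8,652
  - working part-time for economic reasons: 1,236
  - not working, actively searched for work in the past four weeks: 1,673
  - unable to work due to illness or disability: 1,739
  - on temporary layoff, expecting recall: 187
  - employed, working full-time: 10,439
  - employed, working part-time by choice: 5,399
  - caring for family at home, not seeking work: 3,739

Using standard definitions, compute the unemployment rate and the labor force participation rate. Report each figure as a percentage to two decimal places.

Employed = 1,236 + 10,439 + 5,399 = 17,074 (anyone who worked, including part-time for economic reasons, counts as employed).
Unemployed = 1,673 + 187 = 1,860 (jobless and actively searching, or on temporary layoff).
Labor force = 17,074 + 1,860 = 18,934.
Not in labor force = 8,652 + 1,739 + 3,739 = 14,130 (those not working and not actively searching are outside the labor force).
Civilian working-age population = 18,934 + 14,130 = 33,064.
Unemployment rate = 1,860 / 18,934 = 9.82%.
Labor force participation rate = 18,934 / 33,064 = 57.26%.

Unemployment rate ≈ 9.82%; labor force participation rate ≈ 57.26%.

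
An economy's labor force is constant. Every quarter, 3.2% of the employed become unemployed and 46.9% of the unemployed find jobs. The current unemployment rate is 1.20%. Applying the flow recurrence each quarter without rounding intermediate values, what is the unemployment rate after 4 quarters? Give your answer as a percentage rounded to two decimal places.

With a fixed labor force, u_{t+1} = u_t + s·(1−u_t) − f·u_t = u_t·(1−s−f) + s.
Here 1−s−f = 0.499 and s = 0.032.
u_1 = 0.012000 × 0.499 + 0.032 = 0.037988.
u_2 = 0.037988 × 0.499 + 0.032 = 0.050956.
u_3 = 0.050956 × 0.499 + 0.032 = 0.057427.
u_4 = 0.057427 × 0.499 + 0.032 = 0.060656.

Unemployment rate after four quarters ≈ 6.07%.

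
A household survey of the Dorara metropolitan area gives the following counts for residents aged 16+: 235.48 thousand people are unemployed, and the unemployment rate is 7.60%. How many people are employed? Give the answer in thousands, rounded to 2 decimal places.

Labor force = U / u = 235.48 / 0.0760 ≈ 3,098.42 thousand.
Employed = labor force − unemployed = 3,098.42 − 235.48 = 2,862.94 thousand.

About 2,862.94 thousand are employed.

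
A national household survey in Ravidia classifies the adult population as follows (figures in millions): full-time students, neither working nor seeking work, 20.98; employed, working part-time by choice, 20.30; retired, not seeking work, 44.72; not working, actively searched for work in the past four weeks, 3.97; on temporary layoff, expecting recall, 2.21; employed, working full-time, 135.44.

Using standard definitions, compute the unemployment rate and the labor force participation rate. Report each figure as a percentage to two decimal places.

Unemployment rate ≈ 3.82%; labor force participation rate ≈ 71.14%.

Employed = 20.30 + 135.44 = 155.74 million.
Unemployed = 3.97 + 2.21 = 6.18 million (jobless and actively searching, or on temporary layoff).
Labor force = 155.74 + 6.18 = 161.92 million.
Not in labor force = 20.98 + 44.72 = 65.70 million (those not working and not actively searching are outside the labor force).
Civilian working-age population = 161.92 + 65.70 = 227.62 million.
Unemployment rate = 6.18 / 161.92 = 3.82%.
Labor force participation rate = 161.92 / 227.62 = 71.14%.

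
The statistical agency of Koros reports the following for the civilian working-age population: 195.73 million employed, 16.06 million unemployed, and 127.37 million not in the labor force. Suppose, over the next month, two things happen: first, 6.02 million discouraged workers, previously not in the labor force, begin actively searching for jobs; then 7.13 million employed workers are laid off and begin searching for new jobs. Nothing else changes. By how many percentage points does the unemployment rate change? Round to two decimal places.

Initially, labor force = 195.73 + 16.06 = 211.79 million, so u = 16.06/211.79 = 7.58%.
After the first change, unemployed and labor force both rise by 6.02 → E = 195.73, U = 22.08, labor force = 217.81 million.
After the second change, employed falls and unemployed rises by 7.13; labor force unchanged → E = 188.60, U = 29.21, labor force = 217.81 million.
New unemployment rate = 29.21 / 217.81 = 13.41%.
Change = 13.41% − 7.58% = +5.83 percentage points.

The unemployment rate changes by +5.83 percentage points.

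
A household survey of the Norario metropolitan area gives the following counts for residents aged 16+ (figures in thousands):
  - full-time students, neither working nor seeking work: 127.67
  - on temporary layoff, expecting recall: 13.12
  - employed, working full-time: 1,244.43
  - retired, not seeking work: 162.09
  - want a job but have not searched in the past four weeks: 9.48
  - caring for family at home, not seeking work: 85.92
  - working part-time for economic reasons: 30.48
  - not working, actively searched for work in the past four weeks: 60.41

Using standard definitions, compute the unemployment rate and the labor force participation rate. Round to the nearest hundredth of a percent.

Employed = 1,244.43 + 30.48 = 1,274.91 thousand (anyone who worked, including part-time for economic reasons, counts as employed).
Unemployed = 13.12 + 60.41 = 73.53 thousand (jobless and actively searching, or on temporary layoff).
Labor force = 1,274.91 + 73.53 = 1,348.44 thousand.
Not in labor force = 127.67 + 162.09 + 9.48 + 85.92 = 385.16 thousand (those not working and not actively searching are outside the labor force — including those who want a job but have given up searching).
Civilian working-age population = 1,348.44 + 385.16 = 1,733.60 thousand.
Unemployment rate = 73.53 / 1,348.44 = 5.45%.
Labor force participation rate = 1,348.44 / 1,733.60 = 77.78%.

Unemployment rate ≈ 5.45%; labor force participation rate ≈ 77.78%.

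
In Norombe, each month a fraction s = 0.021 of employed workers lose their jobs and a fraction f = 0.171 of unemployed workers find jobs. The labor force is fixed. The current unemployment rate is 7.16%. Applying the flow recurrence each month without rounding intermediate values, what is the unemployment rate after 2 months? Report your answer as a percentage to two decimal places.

Unemployment rate after two months ≈ 8.47%.

With a fixed labor force, u_{t+1} = u_t + s·(1−u_t) − f·u_t = u_t·(1−s−f) + s.
Here 1−s−f = 0.808 and s = 0.021.
u_1 = 0.071600 × 0.808 + 0.021 = 0.078853.
u_2 = 0.078853 × 0.808 + 0.021 = 0.084713.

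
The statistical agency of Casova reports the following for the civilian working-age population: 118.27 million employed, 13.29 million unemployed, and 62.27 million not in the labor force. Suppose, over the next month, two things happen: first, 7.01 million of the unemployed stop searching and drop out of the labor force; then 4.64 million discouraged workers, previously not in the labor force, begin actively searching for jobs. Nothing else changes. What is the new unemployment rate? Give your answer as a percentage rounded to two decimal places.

New unemployment rate ≈ 8.45%.

Initially, labor force = 118.27 + 13.29 = 131.56 million, so u = 13.29/131.56 = 10.10%.
After the first change, unemployed and labor force both fall by 7.01 → E = 118.27, U = 6.28, labor force = 124.55 million.
After the second change, unemployed and labor force both rise by 4.64 → E = 118.27, U = 10.92, labor force = 129.19 million.
New unemployment rate = 10.92 / 129.19 = 8.45%.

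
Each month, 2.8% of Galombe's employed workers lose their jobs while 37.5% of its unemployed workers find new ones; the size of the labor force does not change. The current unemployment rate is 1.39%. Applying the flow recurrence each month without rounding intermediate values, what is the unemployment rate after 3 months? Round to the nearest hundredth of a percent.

With a fixed labor force, u_{t+1} = u_t + s·(1−u_t) − f·u_t = u_t·(1−s−f) + s.
Here 1−s−f = 0.597 and s = 0.028.
u_1 = 0.013900 × 0.597 + 0.028 = 0.036298.
u_2 = 0.036298 × 0.597 + 0.028 = 0.049670.
u_3 = 0.049670 × 0.597 + 0.028 = 0.057653.

Unemployment rate after three months ≈ 5.77%.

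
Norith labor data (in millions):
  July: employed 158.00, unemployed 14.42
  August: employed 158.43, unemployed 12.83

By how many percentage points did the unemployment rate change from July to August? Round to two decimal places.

July: labor force = 158.00 + 14.42 = 172.42; u = 14.42/172.42 = 8.36%.
August: labor force = 158.43 + 12.83 = 171.26; u = 12.83/171.26 = 7.49%.
Change = 7.49% − 8.36% = −0.87 pp.

The unemployment rate changed by −0.87 percentage points.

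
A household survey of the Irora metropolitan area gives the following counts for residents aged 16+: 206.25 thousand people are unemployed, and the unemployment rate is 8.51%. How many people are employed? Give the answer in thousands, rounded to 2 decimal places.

Labor force = U / u = 206.25 / 0.0851 ≈ 2,423.62 thousand.
Employed = labor force − unemployed = 2,423.62 − 206.25 = 2,217.37 thousand.

About 2,217.37 thousand are employed.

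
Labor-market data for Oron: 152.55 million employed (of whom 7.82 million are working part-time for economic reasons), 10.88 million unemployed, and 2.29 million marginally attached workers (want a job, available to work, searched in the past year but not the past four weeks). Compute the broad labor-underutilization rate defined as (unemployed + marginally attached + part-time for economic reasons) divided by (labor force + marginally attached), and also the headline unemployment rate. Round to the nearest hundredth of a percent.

Broad underutilization rate ≈ 12.67%; headline unemployment rate ≈ 6.66%.

Labor force = 152.55 + 10.88 = 163.43 million.
Numerator = 10.88 + 2.29 + 7.82 = 20.99 million.
Denominator = 163.43 + 2.29 = 165.72 million.
Broad rate = 20.99 / 165.72 = 12.67%.
Headline unemployment rate = 10.88 / 163.43 = 6.66%.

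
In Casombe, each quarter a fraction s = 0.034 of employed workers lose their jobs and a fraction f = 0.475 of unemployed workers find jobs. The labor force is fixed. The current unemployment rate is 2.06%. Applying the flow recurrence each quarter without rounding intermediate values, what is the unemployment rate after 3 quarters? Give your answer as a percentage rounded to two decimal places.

Unemployment rate after three quarters ≈ 6.13%.

With a fixed labor force, u_{t+1} = u_t + s·(1−u_t) − f·u_t = u_t·(1−s−f) + s.
Here 1−s−f = 0.491 and s = 0.034.
u_1 = 0.020600 × 0.491 + 0.034 = 0.044115.
u_2 = 0.044115 × 0.491 + 0.034 = 0.055660.
u_3 = 0.055660 × 0.491 + 0.034 = 0.061329.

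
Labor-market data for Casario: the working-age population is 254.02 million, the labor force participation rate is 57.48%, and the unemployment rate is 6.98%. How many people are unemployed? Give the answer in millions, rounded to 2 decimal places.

Labor force = 0.5748 × 254.02 = 146.01 million.
Unemployed = 0.0698 × 146.01 ≈ 10.19 million.

About 10.19 million are unemployed.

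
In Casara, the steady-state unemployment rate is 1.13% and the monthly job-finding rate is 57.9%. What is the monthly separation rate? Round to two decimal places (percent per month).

Separation rate ≈ 0.66% per month.

From u* = s/(s+f): s = u·f/(1−u).
s = 0.0113 × 57.9 / (1 − 0.0113) = 0.6543 / 0.9887 ≈ 0.66% per month.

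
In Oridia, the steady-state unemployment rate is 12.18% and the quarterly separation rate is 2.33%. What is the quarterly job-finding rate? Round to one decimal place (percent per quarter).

Job-finding rate ≈ 16.8% per quarter.

From u* = s/(s+f): f = s·(1−u)/u.
f = 2.33 × (1 − 0.1218) / 0.1218 = 2.0462 / 0.1218 ≈ 16.8% per quarter.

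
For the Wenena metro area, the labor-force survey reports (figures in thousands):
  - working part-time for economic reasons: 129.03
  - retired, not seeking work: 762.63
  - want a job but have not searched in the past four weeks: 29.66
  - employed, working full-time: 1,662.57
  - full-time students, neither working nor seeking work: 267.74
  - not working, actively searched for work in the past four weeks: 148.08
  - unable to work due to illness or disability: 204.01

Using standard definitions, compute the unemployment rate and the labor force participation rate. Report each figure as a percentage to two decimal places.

Employed = 129.03 + 1,662.57 = 1,791.60 thousand (anyone who worked, including part-time for economic reasons, counts as employed).
Unemployed = 148.08 thousand.
Labor force = 1,791.60 + 148.08 = 1,939.68 thousand.
Not in labor force = 762.63 + 29.66 + 267.74 + 204.01 = 1,264.04 thousand (those not working and not actively searching are outside the labor force — including those who want a job but have given up searching).
Civilian working-age population = 1,939.68 + 1,264.04 = 3,203.72 thousand.
Unemployment rate = 148.08 / 1,939.68 = 7.63%.
Labor force participation rate = 1,939.68 / 3,203.72 = 60.54%.

Unemployment rate ≈ 7.63%; labor force participation rate ≈ 60.54%.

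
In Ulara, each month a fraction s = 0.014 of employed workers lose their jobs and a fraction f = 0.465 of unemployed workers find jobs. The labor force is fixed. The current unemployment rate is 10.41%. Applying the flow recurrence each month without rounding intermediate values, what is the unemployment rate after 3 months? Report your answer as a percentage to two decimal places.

With a fixed labor force, u_{t+1} = u_t + s·(1−u_t) − f·u_t = u_t·(1−s−f) + s.
Here 1−s−f = 0.521 and s = 0.014.
u_1 = 0.104100 × 0.521 + 0.014 = 0.068236.
u_2 = 0.068236 × 0.521 + 0.014 = 0.049551.
u_3 = 0.049551 × 0.521 + 0.014 = 0.039816.

Unemployment rate after three months ≈ 3.98%.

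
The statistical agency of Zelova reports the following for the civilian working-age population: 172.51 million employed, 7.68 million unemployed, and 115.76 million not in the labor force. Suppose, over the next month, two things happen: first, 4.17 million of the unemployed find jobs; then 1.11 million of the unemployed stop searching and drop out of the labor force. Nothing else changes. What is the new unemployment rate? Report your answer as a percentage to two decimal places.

Initially, labor force = 172.51 + 7.68 = 180.19 million, so u = 7.68/180.19 = 4.26%.
After the first change, unemployed falls and employed rises by 4.17; labor force unchanged → E = 176.68, U = 3.51, labor force = 180.19 million.
After the second change, unemployed and labor force both fall by 1.11 → E = 176.68, U = 2.40, labor force = 179.08 million.
New unemployment rate = 2.40 / 179.08 = 1.34%.

New unemployment rate ≈ 1.34%.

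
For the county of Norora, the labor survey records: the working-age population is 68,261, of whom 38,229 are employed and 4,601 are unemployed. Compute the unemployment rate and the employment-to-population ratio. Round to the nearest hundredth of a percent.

Unemployment rate ≈ 10.74%; employment-population ratio ≈ 56.00%.

Labor force = employed + unemployed = 38,229 + 4,601 = 42,830.
Unemployment rate = 4,601 / 42,830 = 10.74%.
Employment-population ratio = 38,229 / 68,261 = 56.00%.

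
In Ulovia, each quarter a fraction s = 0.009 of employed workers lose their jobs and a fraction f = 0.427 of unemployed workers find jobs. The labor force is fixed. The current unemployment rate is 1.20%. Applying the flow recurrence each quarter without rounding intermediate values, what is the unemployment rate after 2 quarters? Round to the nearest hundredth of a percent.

Unemployment rate after two quarters ≈ 1.79%.

With a fixed labor force, u_{t+1} = u_t + s·(1−u_t) − f·u_t = u_t·(1−s−f) + s.
Here 1−s−f = 0.564 and s = 0.009.
u_1 = 0.012000 × 0.564 + 0.009 = 0.015768.
u_2 = 0.015768 × 0.564 + 0.009 = 0.017893.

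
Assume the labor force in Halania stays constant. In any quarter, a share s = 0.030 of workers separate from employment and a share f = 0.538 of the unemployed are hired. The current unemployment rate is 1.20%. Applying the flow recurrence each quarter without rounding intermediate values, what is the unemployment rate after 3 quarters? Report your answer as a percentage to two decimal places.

With a fixed labor force, u_{t+1} = u_t + s·(1−u_t) − f·u_t = u_t·(1−s−f) + s.
Here 1−s−f = 0.432 and s = 0.030.
u_1 = 0.012000 × 0.432 + 0.030 = 0.035184.
u_2 = 0.035184 × 0.432 + 0.030 = 0.045199.
u_3 = 0.045199 × 0.432 + 0.030 = 0.049526.

Unemployment rate after three quarters ≈ 4.95%.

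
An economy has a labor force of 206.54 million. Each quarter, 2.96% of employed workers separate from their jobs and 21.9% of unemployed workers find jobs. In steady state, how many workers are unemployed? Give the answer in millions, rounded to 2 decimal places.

Steady-state unemployment rate u* = s/(s+f) = 2.96/(2.96+21.9) = 0.119067.
Unemployed = u* × labor force = 0.119067 × 206.54 ≈ 24.59 million.

About 24.59 million are unemployed in steady state.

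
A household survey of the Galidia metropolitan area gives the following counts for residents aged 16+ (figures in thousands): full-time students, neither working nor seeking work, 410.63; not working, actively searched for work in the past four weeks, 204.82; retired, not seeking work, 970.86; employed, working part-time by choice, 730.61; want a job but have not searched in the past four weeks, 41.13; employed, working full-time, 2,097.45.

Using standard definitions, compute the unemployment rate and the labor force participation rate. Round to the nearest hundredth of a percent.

Employed = 730.61 + 2,097.45 = 2,828.06 thousand.
Unemployed = 204.82 thousand.
Labor force = 2,828.06 + 204.82 = 3,032.88 thousand.
Not in labor force = 410.63 + 970.86 + 41.13 = 1,422.62 thousand (those not working and not actively searching are outside the labor force — including those who want a job but have given up searching).
Civilian working-age population = 3,032.88 + 1,422.62 = 4,455.50 thousand.
Unemployment rate = 204.82 / 3,032.88 = 6.75%.
Labor force participation rate = 3,032.88 / 4,455.50 = 68.07%.

Unemployment rate ≈ 6.75%; labor force participation rate ≈ 68.07%.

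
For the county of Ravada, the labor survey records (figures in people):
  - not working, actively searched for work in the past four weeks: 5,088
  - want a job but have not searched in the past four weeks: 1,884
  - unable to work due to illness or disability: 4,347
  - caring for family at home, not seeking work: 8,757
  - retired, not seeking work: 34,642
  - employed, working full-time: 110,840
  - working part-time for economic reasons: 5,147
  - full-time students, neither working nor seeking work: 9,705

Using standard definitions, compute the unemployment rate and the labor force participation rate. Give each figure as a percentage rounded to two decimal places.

Employed = 110,840 + 5,147 = 115,987 (anyone who worked, including part-time for economic reasons, counts as employed).
Unemployed = 5,088.
Labor force = 115,987 + 5,088 = 121,075.
Not in labor force = 1,884 + 4,347 + 8,757 + 34,642 + 9,705 = 59,335 (those not working and not actively searching are outside the labor force — including those who want a job but have given up searching).
Civilian working-age population = 121,075 + 59,335 = 180,410.
Unemployment rate = 5,088 / 121,075 = 4.20%.
Labor force participation rate = 121,075 / 180,410 = 67.11%.

Unemployment rate ≈ 4.20%; labor force participation rate ≈ 67.11%.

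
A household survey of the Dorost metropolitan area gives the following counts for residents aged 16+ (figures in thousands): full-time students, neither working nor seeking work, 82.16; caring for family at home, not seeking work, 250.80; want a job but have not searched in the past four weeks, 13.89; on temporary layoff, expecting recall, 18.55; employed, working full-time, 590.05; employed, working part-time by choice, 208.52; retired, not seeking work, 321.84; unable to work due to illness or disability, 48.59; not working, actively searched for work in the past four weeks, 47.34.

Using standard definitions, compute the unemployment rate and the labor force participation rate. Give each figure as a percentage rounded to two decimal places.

Employed = 590.05 + 208.52 = 798.57 thousand.
Unemployed = 18.55 + 47.34 = 65.89 thousand (jobless and actively searching, or on temporary layoff).
Labor force = 798.57 + 65.89 = 864.46 thousand.
Not in labor force = 82.16 + 250.80 + 13.89 + 321.84 + 48.59 = 717.28 thousand (those not working and not actively searching are outside the labor force — including those who want a job but have given up searching).
Civilian working-age population = 864.46 + 717.28 = 1,581.74 thousand.
Unemployment rate = 65.89 / 864.46 = 7.62%.
Labor force participation rate = 864.46 / 1,581.74 = 54.65%.

Unemployment rate ≈ 7.62%; labor force participation rate ≈ 54.65%.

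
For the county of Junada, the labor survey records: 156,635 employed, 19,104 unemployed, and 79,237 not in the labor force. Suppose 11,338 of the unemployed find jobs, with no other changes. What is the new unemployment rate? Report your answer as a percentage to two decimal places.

Initially, labor force = 156,635 + 19,104 = 175,739, so u = 19,104/175,739 = 10.87%.
After the change, unemployed falls and employed rises by 11,338; labor force unchanged → E = 167,973, U = 7,766, labor force = 175,739.
New unemployment rate = 7,766 / 175,739 = 4.42%.

New unemployment rate ≈ 4.42%.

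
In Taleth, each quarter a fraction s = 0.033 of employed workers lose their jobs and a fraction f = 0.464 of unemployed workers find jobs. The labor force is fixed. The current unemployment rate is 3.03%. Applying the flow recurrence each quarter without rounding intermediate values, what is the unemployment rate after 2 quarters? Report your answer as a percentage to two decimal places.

With a fixed labor force, u_{t+1} = u_t + s·(1−u_t) − f·u_t = u_t·(1−s−f) + s.
Here 1−s−f = 0.503 and s = 0.033.
u_1 = 0.030300 × 0.503 + 0.033 = 0.048241.
u_2 = 0.048241 × 0.503 + 0.033 = 0.057265.

Unemployment rate after two quarters ≈ 5.73%.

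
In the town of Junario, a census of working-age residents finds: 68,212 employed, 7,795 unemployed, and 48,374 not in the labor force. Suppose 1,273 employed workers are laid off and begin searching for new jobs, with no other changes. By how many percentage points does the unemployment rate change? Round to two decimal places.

The unemployment rate changes by +1.67 percentage points.

Initially, labor force = 68,212 + 7,795 = 76,007, so u = 7,795/76,007 = 10.26%.
After the change, employed falls and unemployed rises by 1,273; labor force unchanged → E = 66,939, U = 9,068, labor force = 76,007.
New unemployment rate = 9,068 / 76,007 = 11.93%.
Change = 11.93% − 10.26% = +1.67 percentage points.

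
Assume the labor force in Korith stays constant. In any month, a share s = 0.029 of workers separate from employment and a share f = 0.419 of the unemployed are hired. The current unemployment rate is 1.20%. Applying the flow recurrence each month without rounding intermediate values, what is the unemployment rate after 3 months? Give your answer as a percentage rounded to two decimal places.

With a fixed labor force, u_{t+1} = u_t + s·(1−u_t) − f·u_t = u_t·(1−s−f) + s.
Here 1−s−f = 0.552 and s = 0.029.
u_1 = 0.012000 × 0.552 + 0.029 = 0.035624.
u_2 = 0.035624 × 0.552 + 0.029 = 0.048664.
u_3 = 0.048664 × 0.552 + 0.029 = 0.055863.

Unemployment rate after three months ≈ 5.59%.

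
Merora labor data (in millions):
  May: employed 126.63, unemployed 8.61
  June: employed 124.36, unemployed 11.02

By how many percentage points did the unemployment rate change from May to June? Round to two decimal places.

The unemployment rate changed by +1.77 percentage points.

May: labor force = 126.63 + 8.61 = 135.24; u = 8.61/135.24 = 6.37%.
June: labor force = 124.36 + 11.02 = 135.38; u = 11.02/135.38 = 8.14%.
Change = 8.14% − 6.37% = +1.77 pp.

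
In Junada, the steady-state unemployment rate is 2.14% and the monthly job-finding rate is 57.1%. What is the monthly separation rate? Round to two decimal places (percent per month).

Separation rate ≈ 1.25% per month.

From u* = s/(s+f): s = u·f/(1−u).
s = 0.0214 × 57.1 / (1 − 0.0214) = 1.2219 / 0.9786 ≈ 1.25% per month.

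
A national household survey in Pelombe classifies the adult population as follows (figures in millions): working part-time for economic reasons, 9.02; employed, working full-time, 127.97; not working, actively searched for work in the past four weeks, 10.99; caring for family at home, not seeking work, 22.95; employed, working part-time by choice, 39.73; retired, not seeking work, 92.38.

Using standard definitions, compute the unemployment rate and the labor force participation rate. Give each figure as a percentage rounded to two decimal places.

Employed = 9.02 + 127.97 + 39.73 = 176.72 million (anyone who worked, including part-time for economic reasons, counts as employed).
Unemployed = 10.99 million.
Labor force = 176.72 + 10.99 = 187.71 million.
Not in labor force = 22.95 + 92.38 = 115.33 million (those not working and not actively searching are outside the labor force).
Civilian working-age population = 187.71 + 115.33 = 303.04 million.
Unemployment rate = 10.99 / 187.71 = 5.85%.
Labor force participation rate = 187.71 / 303.04 = 61.94%.

Unemployment rate ≈ 5.85%; labor force participation rate ≈ 61.94%.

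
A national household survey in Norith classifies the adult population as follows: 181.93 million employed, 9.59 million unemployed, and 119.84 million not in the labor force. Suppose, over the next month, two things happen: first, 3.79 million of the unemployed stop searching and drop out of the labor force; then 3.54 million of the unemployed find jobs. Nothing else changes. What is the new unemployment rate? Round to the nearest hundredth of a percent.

New unemployment rate ≈ 1.20%.

Initially, labor force = 181.93 + 9.59 = 191.52 million, so u = 9.59/191.52 = 5.01%.
After the first change, unemployed and labor force both fall by 3.79 → E = 181.93, U = 5.80, labor force = 187.73 million.
After the second change, unemployed falls and employed rises by 3.54; labor force unchanged → E = 185.47, U = 2.26, labor force = 187.73 million.
New unemployment rate = 2.26 / 187.73 = 1.20%.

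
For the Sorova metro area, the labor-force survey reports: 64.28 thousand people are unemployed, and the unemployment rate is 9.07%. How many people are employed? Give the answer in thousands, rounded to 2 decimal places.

Labor force = U / u = 64.28 / 0.0907 ≈ 708.71 thousand.
Employed = labor force − unemployed = 708.71 − 64.28 = 644.43 thousand.

About 644.43 thousand are employed.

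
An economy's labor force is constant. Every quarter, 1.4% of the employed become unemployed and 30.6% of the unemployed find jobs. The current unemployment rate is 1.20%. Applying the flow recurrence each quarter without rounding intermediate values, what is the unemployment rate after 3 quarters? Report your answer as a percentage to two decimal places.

Unemployment rate after three quarters ≈ 3.38%.

With a fixed labor force, u_{t+1} = u_t + s·(1−u_t) − f·u_t = u_t·(1−s−f) + s.
Here 1−s−f = 0.680 and s = 0.014.
u_1 = 0.012000 × 0.680 + 0.014 = 0.022160.
u_2 = 0.022160 × 0.680 + 0.014 = 0.029069.
u_3 = 0.029069 × 0.680 + 0.014 = 0.033767.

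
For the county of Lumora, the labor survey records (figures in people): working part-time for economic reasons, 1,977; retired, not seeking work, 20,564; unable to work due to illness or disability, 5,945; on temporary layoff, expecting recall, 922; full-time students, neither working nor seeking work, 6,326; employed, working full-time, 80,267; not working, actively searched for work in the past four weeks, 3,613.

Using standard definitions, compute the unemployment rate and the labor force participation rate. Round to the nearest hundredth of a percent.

Employed = 1,977 + 80,267 = 82,244 (anyone who worked, including part-time for economic reasons, counts as employed).
Unemployed = 922 + 3,613 = 4,535 (jobless and actively searching, or on temporary layoff).
Labor force = 82,244 + 4,535 = 86,779.
Not in labor force = 20,564 + 5,945 + 6,326 = 32,835 (those not working and not actively searching are outside the labor force).
Civilian working-age population = 86,779 + 32,835 = 119,614.
Unemployment rate = 4,535 / 86,779 = 5.23%.
Labor force participation rate = 86,779 / 119,614 = 72.55%.

Unemployment rate ≈ 5.23%; labor force participation rate ≈ 72.55%.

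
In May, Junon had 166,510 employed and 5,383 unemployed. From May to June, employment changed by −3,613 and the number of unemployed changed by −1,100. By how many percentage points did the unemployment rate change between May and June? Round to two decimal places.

The unemployment rate changed by −0.57 percentage points.

May: labor force = 166,510 + 5,383 = 171,893; u = 5,383/171,893 = 3.13%.
June: labor force = 162,897 + 4,283 = 167,180; u = 4,283/167,180 = 2.56%.
Change = 2.56% − 3.13% = −0.57 pp.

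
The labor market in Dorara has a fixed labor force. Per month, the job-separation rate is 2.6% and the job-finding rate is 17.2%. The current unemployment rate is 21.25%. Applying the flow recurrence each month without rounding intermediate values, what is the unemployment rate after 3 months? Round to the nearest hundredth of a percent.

Unemployment rate after three months ≈ 17.32%.

With a fixed labor force, u_{t+1} = u_t + s·(1−u_t) − f·u_t = u_t·(1−s−f) + s.
Here 1−s−f = 0.802 and s = 0.026.
u_1 = 0.212500 × 0.802 + 0.026 = 0.196425.
u_2 = 0.196425 × 0.802 + 0.026 = 0.183533.
u_3 = 0.183533 × 0.802 + 0.026 = 0.173193.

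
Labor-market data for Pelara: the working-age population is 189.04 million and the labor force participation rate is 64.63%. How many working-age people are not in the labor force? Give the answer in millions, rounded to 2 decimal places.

Share not in the labor force = 1 − 0.6463 = 0.3537.
Not in labor force = 0.3537 × 189.04 ≈ 66.86 million.

About 66.86 million are not in the labor force.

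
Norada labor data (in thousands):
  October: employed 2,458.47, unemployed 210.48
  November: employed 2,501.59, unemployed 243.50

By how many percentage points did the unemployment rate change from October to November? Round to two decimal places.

The unemployment rate changed by +0.98 percentage points.

October: labor force = 2,458.47 + 210.48 = 2,668.95; u = 210.48/2,668.95 = 7.89%.
November: labor force = 2,501.59 + 243.50 = 2,745.09; u = 243.50/2,745.09 = 8.87%.
Change = 8.87% − 7.89% = +0.98 pp.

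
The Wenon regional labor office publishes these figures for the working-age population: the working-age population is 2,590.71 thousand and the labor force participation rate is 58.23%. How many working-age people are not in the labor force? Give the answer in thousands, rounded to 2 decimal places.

Share not in the labor force = 1 − 0.5823 = 0.4177.
Not in labor force = 0.4177 × 2,590.71 ≈ 1,082.14 thousand.

About 1,082.14 thousand are not in the labor force.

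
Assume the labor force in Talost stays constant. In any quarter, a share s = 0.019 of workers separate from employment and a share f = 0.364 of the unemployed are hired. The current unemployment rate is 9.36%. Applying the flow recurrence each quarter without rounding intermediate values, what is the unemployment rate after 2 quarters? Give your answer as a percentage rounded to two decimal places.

Unemployment rate after two quarters ≈ 6.64%.

With a fixed labor force, u_{t+1} = u_t + s·(1−u_t) − f·u_t = u_t·(1−s−f) + s.
Here 1−s−f = 0.617 and s = 0.019.
u_1 = 0.093600 × 0.617 + 0.019 = 0.076751.
u_2 = 0.076751 × 0.617 + 0.019 = 0.066355.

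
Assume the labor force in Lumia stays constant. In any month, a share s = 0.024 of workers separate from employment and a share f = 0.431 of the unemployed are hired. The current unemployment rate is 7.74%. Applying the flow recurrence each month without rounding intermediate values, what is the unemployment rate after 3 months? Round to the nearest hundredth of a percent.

With a fixed labor force, u_{t+1} = u_t + s·(1−u_t) − f·u_t = u_t·(1−s−f) + s.
Here 1−s−f = 0.545 and s = 0.024.
u_1 = 0.077400 × 0.545 + 0.024 = 0.066183.
u_2 = 0.066183 × 0.545 + 0.024 = 0.060070.
u_3 = 0.060070 × 0.545 + 0.024 = 0.056738.

Unemployment rate after three months ≈ 5.67%.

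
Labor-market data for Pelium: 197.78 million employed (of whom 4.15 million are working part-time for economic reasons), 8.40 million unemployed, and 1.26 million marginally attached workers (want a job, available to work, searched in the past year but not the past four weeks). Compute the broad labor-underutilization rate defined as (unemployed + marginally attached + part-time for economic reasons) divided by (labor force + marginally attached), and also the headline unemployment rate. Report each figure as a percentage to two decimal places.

Broad underutilization rate ≈ 6.66%; headline unemployment rate ≈ 4.07%.

Labor force = 197.78 + 8.40 = 206.18 million.
Numerator = 8.40 + 1.26 + 4.15 = 13.81 million.
Denominator = 206.18 + 1.26 = 207.44 million.
Broad rate = 13.81 / 207.44 = 6.66%.
Headline unemployment rate = 8.40 / 206.18 = 4.07%.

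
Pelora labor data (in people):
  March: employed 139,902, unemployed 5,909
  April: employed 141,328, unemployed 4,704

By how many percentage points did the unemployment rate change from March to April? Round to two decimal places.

March: labor force = 139,902 + 5,909 = 145,811; u = 5,909/145,811 = 4.05%.
April: labor force = 141,328 + 4,704 = 146,032; u = 4,704/146,032 = 3.22%.
Change = 3.22% − 4.05% = −0.83 pp.

The unemployment rate changed by −0.83 percentage points.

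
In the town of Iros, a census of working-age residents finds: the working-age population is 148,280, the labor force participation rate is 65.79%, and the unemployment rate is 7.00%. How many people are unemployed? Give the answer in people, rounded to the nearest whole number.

About 6,829 are unemployed.

Labor force = 0.6579 × 148,280 = 97,553.
Unemployed = 0.0700 × 97,553 ≈ 6,829.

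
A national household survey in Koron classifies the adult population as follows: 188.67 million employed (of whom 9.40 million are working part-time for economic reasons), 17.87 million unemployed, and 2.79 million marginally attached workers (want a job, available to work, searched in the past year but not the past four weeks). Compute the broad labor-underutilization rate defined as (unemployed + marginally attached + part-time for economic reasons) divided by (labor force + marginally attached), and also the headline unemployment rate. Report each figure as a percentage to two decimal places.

Labor force = 188.67 + 17.87 = 206.54 million.
Numerator = 17.87 + 2.79 + 9.40 = 30.06 million.
Denominator = 206.54 + 2.79 = 209.33 million.
Broad rate = 30.06 / 209.33 = 14.36%.
Headline unemployment rate = 17.87 / 206.54 = 8.65%.

Broad underutilization rate ≈ 14.36%; headline unemployment rate ≈ 8.65%.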